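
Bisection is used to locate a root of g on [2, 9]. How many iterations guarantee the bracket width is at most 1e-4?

17

Width after n steps is 7/2^n. Need 2^n ≥ 7/1e-4 = 70000.
2^16 = 65536 < 70000 ≤ 2^17 = 131072, so n = 17.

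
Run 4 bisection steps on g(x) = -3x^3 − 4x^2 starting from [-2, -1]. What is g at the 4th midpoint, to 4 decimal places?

g(-1.5) = 1.125 > 0, so the root lies in [-1.5, -1]
g(-1.25) = -0.390625 < 0, so the root lies in [-1.5, -1.25]
g(-1.375) = 0.236328 > 0, so the root lies in [-1.375, -1.25]
g(-1.3125) = -0.1077 < 0, so the root lies in [-1.375, -1.3125]

-0.1077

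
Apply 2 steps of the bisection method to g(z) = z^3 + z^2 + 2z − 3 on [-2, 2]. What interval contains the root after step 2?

g(0) = -3 < 0, so the root lies in [0, 2]
g(1) = 1 > 0, so the root lies in [0, 1]

[0, 1]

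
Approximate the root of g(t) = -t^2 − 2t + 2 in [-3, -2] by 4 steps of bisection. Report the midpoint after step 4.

midpoint -2.5: g = 0.75 > 0 → [-3, -2.5]
midpoint -2.75: g = -0.0625 < 0 → [-2.75, -2.5]
midpoint -2.625: g = 0.359375 > 0 → [-2.75, -2.625]
midpoint -2.6875: g = 0.1523 > 0 → [-2.75, -2.6875]

-2.6875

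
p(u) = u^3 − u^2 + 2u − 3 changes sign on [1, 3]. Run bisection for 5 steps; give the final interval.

m = 2, p(m) = 5 (+); new bracket [1, 2]
m = 1.5, p(m) = 1.125 (+); new bracket [1, 1.5]
m = 1.25, p(m) = -0.109375 (−); new bracket [1.25, 1.5]
m = 1.375, p(m) = 0.459 (+); new bracket [1.25, 1.375]
m = 1.3125, p(m) = 0.1633 (+); new bracket [1.25, 1.3125]

[1.25, 1.3125]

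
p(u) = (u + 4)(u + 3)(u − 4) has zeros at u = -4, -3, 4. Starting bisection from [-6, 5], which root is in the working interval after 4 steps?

4

u = -0.5 gives p = -39.375, negative; keep [-0.5, 5]
u = 2.25 gives p = -57.421875, negative; keep [2.25, 5]
u = 3.625 gives p = -18.943359, negative; keep [3.625, 5]
u = 4.3125 gives p = 18.9954, positive; keep [3.625, 4.3125]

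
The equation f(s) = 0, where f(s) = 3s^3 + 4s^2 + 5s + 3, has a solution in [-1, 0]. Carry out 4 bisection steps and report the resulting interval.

f(-0.5) = 1.125 > 0, so the root lies in [-1, -0.5]
f(-0.75) = 0.234375 > 0, so the root lies in [-1, -0.75]
f(-0.875) = -0.322266 < 0, so the root lies in [-0.875, -0.75]
f(-0.8125) = -0.031 < 0, so the root lies in [-0.8125, -0.75]

[-0.8125, -0.75]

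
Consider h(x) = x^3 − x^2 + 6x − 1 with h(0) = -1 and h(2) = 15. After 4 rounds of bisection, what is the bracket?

h(1) = 5 > 0, so the root lies in [0, 1]
h(0.5) = 1.875 > 0, so the root lies in [0, 0.5]
h(0.25) = 0.453125 > 0, so the root lies in [0, 0.25]
h(0.125) = -0.2637 < 0, so the root lies in [0.125, 0.25]

[0.125, 0.25]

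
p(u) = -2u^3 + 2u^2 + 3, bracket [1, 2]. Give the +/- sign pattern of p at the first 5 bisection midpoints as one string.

+--+-

midpoint 1.5: p = 0.75 > 0 → [1.5, 2]
midpoint 1.75: p = -1.59375 < 0 → [1.5, 1.75]
midpoint 1.625: p = -0.300781 < 0 → [1.5, 1.625]
midpoint 1.5625: p = 0.2534 > 0 → [1.5625, 1.625]
midpoint 1.59375: p = -0.0163 < 0 → [1.5625, 1.59375]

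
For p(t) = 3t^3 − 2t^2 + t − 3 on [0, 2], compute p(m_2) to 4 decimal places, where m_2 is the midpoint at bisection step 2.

midpoint 1: p = -1 < 0 → [1, 2]
midpoint 1.5: p = 4.125 > 0 → [1, 1.5]

4.1250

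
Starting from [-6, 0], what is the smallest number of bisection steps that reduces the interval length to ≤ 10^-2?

10

Width after n steps is 6/2^n. Need 2^n ≥ 6/10^-2 = 600.
2^9 = 512 < 600 ≤ 2^10 = 1024, so n = 10.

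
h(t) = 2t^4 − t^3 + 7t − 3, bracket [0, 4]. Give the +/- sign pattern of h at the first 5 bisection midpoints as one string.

+++--

t = 2 gives h = 35, positive; keep [0, 2]
t = 1 gives h = 5, positive; keep [0, 1]
t = 0.5 gives h = 0.5, positive; keep [0, 0.5]
t = 0.25 gives h = -1.2578, negative; keep [0.25, 0.5]
t = 0.375 gives h = -0.3882, negative; keep [0.375, 0.5]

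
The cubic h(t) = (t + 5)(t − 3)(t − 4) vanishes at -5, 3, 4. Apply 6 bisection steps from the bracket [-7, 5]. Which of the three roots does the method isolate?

-5

t = -1 gives h = 80, positive; keep [-7, -1]
t = -4 gives h = 56, positive; keep [-7, -4]
t = -5.5 gives h = -40.375, negative; keep [-5.5, -4]
t = -4.75 gives h = 16.9531, positive; keep [-5.5, -4.75]
t = -5.125 gives h = -9.2676, negative; keep [-5.125, -4.75]
t = -4.9375 gives h = 4.4338, positive; keep [-5.125, -4.9375]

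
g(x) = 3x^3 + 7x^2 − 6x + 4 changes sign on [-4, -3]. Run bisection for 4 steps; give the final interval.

[-3.125, -3.0625]

g(-3.5) = -17.875 < 0, so the root lies in [-3.5, -3]
g(-3.25) = -5.546875 < 0, so the root lies in [-3.25, -3]
g(-3.125) = -0.443359 < 0, so the root lies in [-3.125, -3]
g(-3.0625) = 1.8586 > 0, so the root lies in [-3.125, -3.0625]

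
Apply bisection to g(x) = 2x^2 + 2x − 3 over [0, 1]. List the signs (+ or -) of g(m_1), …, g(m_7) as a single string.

--+-++-

m = 0.5, g(m) = -1.5 (−); new bracket [0.5, 1]
m = 0.75, g(m) = -0.375 (−); new bracket [0.75, 1]
m = 0.875, g(m) = 0.28125 (+); new bracket [0.75, 0.875]
m = 0.8125, g(m) = -0.0547 (−); new bracket [0.8125, 0.875]
m = 0.84375, g(m) = 0.1113 (+); new bracket [0.8125, 0.84375]
m = 0.828125, g(m) = 0.0278 (+); new bracket [0.8125, 0.828125]
m = 0.8203125, g(m) = -0.0135 (−); new bracket [0.8203125, 0.828125]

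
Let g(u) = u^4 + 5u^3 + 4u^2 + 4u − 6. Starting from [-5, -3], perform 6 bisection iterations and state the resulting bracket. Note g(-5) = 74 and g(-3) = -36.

midpoint -4: g = -22 < 0 → [-5, -4]
midpoint -4.5: g = 11.4375 > 0 → [-4.5, -4]
midpoint -4.25: g = -8.324219 < 0 → [-4.5, -4.25]
midpoint -4.375: g = 0.7249 > 0 → [-4.375, -4.25]
midpoint -4.3125: g = -3.9985 < 0 → [-4.375, -4.3125]
midpoint -4.34375: g = -1.6877 < 0 → [-4.375, -4.34375]

[-4.375, -4.34375]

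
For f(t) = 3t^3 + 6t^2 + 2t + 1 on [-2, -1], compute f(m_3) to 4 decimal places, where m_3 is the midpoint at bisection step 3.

0.7207

f(-1.5) = 1.375 > 0, so the root lies in [-2, -1.5]
f(-1.75) = -0.203125 < 0, so the root lies in [-1.75, -1.5]
f(-1.625) = 0.720703 > 0, so the root lies in [-1.75, -1.625]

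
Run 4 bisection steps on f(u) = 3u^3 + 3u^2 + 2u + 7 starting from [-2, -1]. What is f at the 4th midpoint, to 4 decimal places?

-0.2449

f(-1.5) = 0.625 > 0, so the root lies in [-2, -1.5]
f(-1.75) = -3.390625 < 0, so the root lies in [-1.75, -1.5]
f(-1.625) = -1.201172 < 0, so the root lies in [-1.625, -1.5]
f(-1.5625) = -0.2449 < 0, so the root lies in [-1.5625, -1.5]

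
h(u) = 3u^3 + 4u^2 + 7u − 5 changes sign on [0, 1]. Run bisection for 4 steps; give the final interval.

[0.5, 0.5625]

h(0.5) = -0.125 < 0, so the root lies in [0.5, 1]
h(0.75) = 3.765625 > 0, so the root lies in [0.5, 0.75]
h(0.625) = 1.669922 > 0, so the root lies in [0.5, 0.625]
h(0.5625) = 0.7371 > 0, so the root lies in [0.5, 0.5625]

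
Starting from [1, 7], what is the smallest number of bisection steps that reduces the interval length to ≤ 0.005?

11

Width after n steps is 6/2^n. Need 2^n ≥ 6/0.005 = 1200.
2^10 = 1024 < 1200 ≤ 2^11 = 2048, so n = 11.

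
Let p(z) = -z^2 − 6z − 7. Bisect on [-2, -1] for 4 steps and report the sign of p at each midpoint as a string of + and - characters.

-++-

p(-1.5) = -0.25 < 0, so the root lies in [-2, -1.5]
p(-1.75) = 0.4375 > 0, so the root lies in [-1.75, -1.5]
p(-1.625) = 0.109375 > 0, so the root lies in [-1.625, -1.5]
p(-1.5625) = -0.0664 < 0, so the root lies in [-1.625, -1.5625]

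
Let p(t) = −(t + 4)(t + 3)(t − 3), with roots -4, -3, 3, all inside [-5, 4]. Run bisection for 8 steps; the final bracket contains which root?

t = -0.5 gives p = 30.625, positive; keep [-0.5, 4]
t = 1.75 gives p = 34.140625, positive; keep [1.75, 4]
t = 2.875 gives p = 5.048828, positive; keep [2.875, 4]
t = 3.4375 gives p = -20.947, negative; keep [2.875, 3.4375]
t = 3.15625 gives p = -6.8837, negative; keep [2.875, 3.15625]
t = 3.015625 gives p = -0.6594, negative; keep [2.875, 3.015625]
t = 2.9453125 gives p = 2.2582, positive; keep [2.9453125, 3.015625]
t = 2.98046875 gives p = 0.8154, positive; keep [2.98046875, 3.015625]

3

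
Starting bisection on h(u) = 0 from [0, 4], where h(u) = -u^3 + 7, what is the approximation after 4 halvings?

1.75

u = 2 gives h = -1, negative; keep [0, 2]
u = 1 gives h = 6, positive; keep [1, 2]
u = 1.5 gives h = 3.625, positive; keep [1.5, 2]
u = 1.75 gives h = 1.6406, positive; keep [1.75, 2]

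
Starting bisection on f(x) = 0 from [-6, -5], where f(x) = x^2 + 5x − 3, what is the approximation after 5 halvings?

-5.53125

m = -5.5, f(m) = -0.25 (−); new bracket [-6, -5.5]
m = -5.75, f(m) = 1.3125 (+); new bracket [-5.75, -5.5]
m = -5.625, f(m) = 0.515625 (+); new bracket [-5.625, -5.5]
m = -5.5625, f(m) = 0.1289 (+); new bracket [-5.5625, -5.5]
m = -5.53125, f(m) = -0.0615 (−); new bracket [-5.5625, -5.53125]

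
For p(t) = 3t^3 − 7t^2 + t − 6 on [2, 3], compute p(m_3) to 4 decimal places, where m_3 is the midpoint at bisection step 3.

t = 2.5 gives p = -0.375, negative; keep [2.5, 3]
t = 2.75 gives p = 6.203125, positive; keep [2.5, 2.75]
t = 2.625 gives p = 2.654297, positive; keep [2.5, 2.625]

2.6543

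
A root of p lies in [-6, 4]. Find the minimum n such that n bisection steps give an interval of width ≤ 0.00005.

Width after n steps is 10/2^n. Need 2^n ≥ 10/0.00005 = 200000.
2^17 = 131072 < 200000 ≤ 2^18 = 262144, so n = 18.

18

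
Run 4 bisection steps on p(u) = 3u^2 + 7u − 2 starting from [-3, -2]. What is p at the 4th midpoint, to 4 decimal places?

-0.2383

p(-2.5) = -0.75 < 0, so the root lies in [-3, -2.5]
p(-2.75) = 1.4375 > 0, so the root lies in [-2.75, -2.5]
p(-2.625) = 0.296875 > 0, so the root lies in [-2.625, -2.5]
p(-2.5625) = -0.2383 < 0, so the root lies in [-2.625, -2.5625]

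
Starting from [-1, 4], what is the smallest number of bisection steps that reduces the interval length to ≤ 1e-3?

13

Width after n steps is 5/2^n. Need 2^n ≥ 5/1e-3 = 5000.
2^12 = 4096 < 5000 ≤ 2^13 = 8192, so n = 13.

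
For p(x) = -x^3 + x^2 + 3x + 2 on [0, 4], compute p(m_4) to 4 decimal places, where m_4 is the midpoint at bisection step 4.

m = 2, p(m) = 4 (+); new bracket [2, 4]
m = 3, p(m) = -7 (−); new bracket [2, 3]
m = 2.5, p(m) = 0.125 (+); new bracket [2.5, 3]
m = 2.75, p(m) = -2.9844 (−); new bracket [2.5, 2.75]

-2.9844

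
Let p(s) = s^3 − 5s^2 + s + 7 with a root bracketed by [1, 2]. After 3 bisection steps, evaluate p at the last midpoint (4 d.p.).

p(1.5) = 0.625 > 0, so the root lies in [1.5, 2]
p(1.75) = -1.203125 < 0, so the root lies in [1.5, 1.75]
p(1.625) = -0.287109 < 0, so the root lies in [1.5, 1.625]

-0.2871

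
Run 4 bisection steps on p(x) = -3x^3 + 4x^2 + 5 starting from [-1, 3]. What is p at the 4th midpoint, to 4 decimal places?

1.1719

m = 1, p(m) = 6 (+); new bracket [1, 3]
m = 2, p(m) = -3 (−); new bracket [1, 2]
m = 1.5, p(m) = 3.875 (+); new bracket [1.5, 2]
m = 1.75, p(m) = 1.1719 (+); new bracket [1.75, 2]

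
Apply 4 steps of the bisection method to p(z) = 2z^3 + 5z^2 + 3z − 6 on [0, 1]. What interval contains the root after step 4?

z = 0.5 gives p = -3, negative; keep [0.5, 1]
z = 0.75 gives p = -0.09375, negative; keep [0.75, 1]
z = 0.875 gives p = 1.792969, positive; keep [0.75, 0.875]
z = 0.8125 gives p = 0.811, positive; keep [0.75, 0.8125]

[0.75, 0.8125]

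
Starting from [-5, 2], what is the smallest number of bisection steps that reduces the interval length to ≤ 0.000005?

Width after n steps is 7/2^n. Need 2^n ≥ 7/0.000005 = 1400000.
2^20 = 1048576 < 1400000 ≤ 2^21 = 2097152, so n = 21.

21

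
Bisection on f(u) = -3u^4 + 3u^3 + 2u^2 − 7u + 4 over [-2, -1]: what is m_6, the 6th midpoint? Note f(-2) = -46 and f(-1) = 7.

-1.328125

m = -1.5, f(m) = -6.3125 (−); new bracket [-1.5, -1]
m = -1.25, f(m) = 2.691406 (+); new bracket [-1.5, -1.25]
m = -1.375, f(m) = -1.115967 (−); new bracket [-1.375, -1.25]
m = -1.3125, f(m) = 0.9472 (+); new bracket [-1.375, -1.3125]
m = -1.34375, f(m) = -0.0428 (−); new bracket [-1.34375, -1.3125]
m = -1.328125, f(m) = 0.4624 (+); new bracket [-1.34375, -1.328125]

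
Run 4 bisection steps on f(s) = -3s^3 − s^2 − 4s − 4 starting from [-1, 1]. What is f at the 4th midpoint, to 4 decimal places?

0.7441

f(0) = -4 < 0, so the root lies in [-1, 0]
f(-0.5) = -1.875 < 0, so the root lies in [-1, -0.5]
f(-0.75) = -0.296875 < 0, so the root lies in [-1, -0.75]
f(-0.875) = 0.7441 > 0, so the root lies in [-0.875, -0.75]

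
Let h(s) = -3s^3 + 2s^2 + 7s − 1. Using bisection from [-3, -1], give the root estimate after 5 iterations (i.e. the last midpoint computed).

midpoint -2: h = 17 > 0 → [-2, -1]
midpoint -1.5: h = 3.125 > 0 → [-1.5, -1]
midpoint -1.25: h = -0.765625 < 0 → [-1.5, -1.25]
midpoint -1.375: h = 0.9551 > 0 → [-1.375, -1.25]
midpoint -1.3125: h = 0.0408 > 0 → [-1.3125, -1.25]

-1.3125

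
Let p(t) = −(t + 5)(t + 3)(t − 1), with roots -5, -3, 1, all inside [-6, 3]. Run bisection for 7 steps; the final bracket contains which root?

1

t = -1.5 gives p = 13.125, positive; keep [-1.5, 3]
t = 0.75 gives p = 5.390625, positive; keep [0.75, 3]
t = 1.875 gives p = -29.326172, negative; keep [0.75, 1.875]
t = 1.3125 gives p = -8.5071, negative; keep [0.75, 1.3125]
t = 1.03125 gives p = -0.7598, negative; keep [0.75, 1.03125]
t = 0.890625 gives p = 2.5067, positive; keep [0.890625, 1.03125]
t = 0.9609375 gives p = 0.9223, positive; keep [0.9609375, 1.03125]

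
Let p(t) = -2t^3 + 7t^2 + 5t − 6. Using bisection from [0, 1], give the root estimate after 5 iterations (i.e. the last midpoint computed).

p(0.5) = -2 < 0, so the root lies in [0.5, 1]
p(0.75) = 0.84375 > 0, so the root lies in [0.5, 0.75]
p(0.625) = -0.628906 < 0, so the root lies in [0.625, 0.75]
p(0.6875) = 0.0962 > 0, so the root lies in [0.625, 0.6875]
p(0.65625) = -0.2693 < 0, so the root lies in [0.65625, 0.6875]

0.65625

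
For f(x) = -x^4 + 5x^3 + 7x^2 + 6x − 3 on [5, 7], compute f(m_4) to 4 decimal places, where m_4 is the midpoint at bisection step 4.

f(6) = 69 > 0, so the root lies in [6, 7]
f(6.5) = -80.1875 < 0, so the root lies in [6, 6.5]
f(6.25) = 2.761719 > 0, so the root lies in [6.25, 6.5]
f(6.375) = -36.5061 < 0, so the root lies in [6.25, 6.375]

-36.5061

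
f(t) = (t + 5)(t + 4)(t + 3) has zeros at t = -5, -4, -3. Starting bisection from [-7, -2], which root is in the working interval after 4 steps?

-5

f(-4.5) = 0.375 > 0, so the root lies in [-7, -4.5]
f(-5.75) = -3.609375 < 0, so the root lies in [-5.75, -4.5]
f(-5.125) = -0.298828 < 0, so the root lies in [-5.125, -4.5]
f(-4.8125) = 0.2761 > 0, so the root lies in [-5.125, -4.8125]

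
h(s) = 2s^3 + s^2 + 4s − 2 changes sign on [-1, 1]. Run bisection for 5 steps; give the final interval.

midpoint 0: h = -2 < 0 → [0, 1]
midpoint 0.5: h = 0.5 > 0 → [0, 0.5]
midpoint 0.25: h = -0.90625 < 0 → [0.25, 0.5]
midpoint 0.375: h = -0.2539 < 0 → [0.375, 0.5]
midpoint 0.4375: h = 0.1089 > 0 → [0.375, 0.4375]

[0.375, 0.4375]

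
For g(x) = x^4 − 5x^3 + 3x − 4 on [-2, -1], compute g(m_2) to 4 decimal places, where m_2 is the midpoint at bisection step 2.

4.4570

m = -1.5, g(m) = 13.4375 (+); new bracket [-1.5, -1]
m = -1.25, g(m) = 4.457031 (+); new bracket [-1.25, -1]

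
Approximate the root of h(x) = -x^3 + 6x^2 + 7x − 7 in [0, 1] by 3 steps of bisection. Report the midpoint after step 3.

0.625

midpoint 0.5: h = -2.125 < 0 → [0.5, 1]
midpoint 0.75: h = 1.203125 > 0 → [0.5, 0.75]
midpoint 0.625: h = -0.525391 < 0 → [0.625, 0.75]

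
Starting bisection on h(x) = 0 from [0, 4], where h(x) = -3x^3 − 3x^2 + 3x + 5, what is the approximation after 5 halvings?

m = 2, h(m) = -25 (−); new bracket [0, 2]
m = 1, h(m) = 2 (+); new bracket [1, 2]
m = 1.5, h(m) = -7.375 (−); new bracket [1, 1.5]
m = 1.25, h(m) = -1.7969 (−); new bracket [1, 1.25]
m = 1.125, h(m) = 0.3066 (+); new bracket [1.125, 1.25]

1.125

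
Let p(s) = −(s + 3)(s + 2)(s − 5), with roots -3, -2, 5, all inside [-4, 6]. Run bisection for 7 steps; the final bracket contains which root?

p(1) = 48 > 0, so the root lies in [1, 6]
p(3.5) = 53.625 > 0, so the root lies in [3.5, 6]
p(4.75) = 13.078125 > 0, so the root lies in [4.75, 6]
p(5.375) = -23.1621 < 0, so the root lies in [4.75, 5.375]
p(5.0625) = -3.5588 < 0, so the root lies in [4.75, 5.0625]
p(4.90625) = 5.119 > 0, so the root lies in [4.90625, 5.0625]
p(4.984375) = 0.8713 > 0, so the root lies in [4.984375, 5.0625]

5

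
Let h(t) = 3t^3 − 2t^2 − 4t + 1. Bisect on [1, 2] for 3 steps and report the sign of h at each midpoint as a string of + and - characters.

m = 1.5, h(m) = 0.625 (+); new bracket [1, 1.5]
m = 1.25, h(m) = -1.265625 (−); new bracket [1.25, 1.5]
m = 1.375, h(m) = -0.482422 (−); new bracket [1.375, 1.5]

+--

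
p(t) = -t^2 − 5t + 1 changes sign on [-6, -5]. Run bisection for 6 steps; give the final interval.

[-5.203125, -5.1875]

t = -5.5 gives p = -1.75, negative; keep [-5.5, -5]
t = -5.25 gives p = -0.3125, negative; keep [-5.25, -5]
t = -5.125 gives p = 0.359375, positive; keep [-5.25, -5.125]
t = -5.1875 gives p = 0.0273, positive; keep [-5.25, -5.1875]
t = -5.21875 gives p = -0.1416, negative; keep [-5.21875, -5.1875]
t = -5.203125 gives p = -0.0569, negative; keep [-5.203125, -5.1875]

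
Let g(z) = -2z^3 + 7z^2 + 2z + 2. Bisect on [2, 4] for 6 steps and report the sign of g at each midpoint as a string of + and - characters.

g(3) = 17 > 0, so the root lies in [3, 4]
g(3.5) = 9 > 0, so the root lies in [3.5, 4]
g(3.75) = 2.46875 > 0, so the root lies in [3.75, 4]
g(3.875) = -1.5117 < 0, so the root lies in [3.75, 3.875]
g(3.8125) = 0.5405 > 0, so the root lies in [3.8125, 3.875]
g(3.84375) = -0.4699 < 0, so the root lies in [3.8125, 3.84375]

+++-+-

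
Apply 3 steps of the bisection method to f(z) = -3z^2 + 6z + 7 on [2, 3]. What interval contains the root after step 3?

f(2.5) = 3.25 > 0, so the root lies in [2.5, 3]
f(2.75) = 0.8125 > 0, so the root lies in [2.75, 3]
f(2.875) = -0.546875 < 0, so the root lies in [2.75, 2.875]

[2.75, 2.875]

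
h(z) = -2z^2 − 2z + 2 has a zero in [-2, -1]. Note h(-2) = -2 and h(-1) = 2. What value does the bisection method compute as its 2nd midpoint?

-1.75

h(-1.5) = 0.5 > 0, so the root lies in [-2, -1.5]
h(-1.75) = -0.625 < 0, so the root lies in [-1.75, -1.5]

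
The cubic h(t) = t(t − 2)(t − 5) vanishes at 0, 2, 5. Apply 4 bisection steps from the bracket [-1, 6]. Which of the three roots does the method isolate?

t = 2.5 gives h = -3.125, negative; keep [2.5, 6]
t = 4.25 gives h = -7.171875, negative; keep [4.25, 6]
t = 5.125 gives h = 2.001953, positive; keep [4.25, 5.125]
t = 4.6875 gives h = -3.9368, negative; keep [4.6875, 5.125]

5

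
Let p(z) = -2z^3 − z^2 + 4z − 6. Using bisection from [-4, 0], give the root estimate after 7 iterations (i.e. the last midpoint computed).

m = -2, p(m) = -2 (−); new bracket [-4, -2]
m = -3, p(m) = 27 (+); new bracket [-3, -2]
m = -2.5, p(m) = 9 (+); new bracket [-2.5, -2]
m = -2.25, p(m) = 2.7188 (+); new bracket [-2.25, -2]
m = -2.125, p(m) = 0.1758 (+); new bracket [-2.125, -2]
m = -2.0625, p(m) = -0.9565 (−); new bracket [-2.125, -2.0625]
m = -2.09375, p(m) = -0.4017 (−); new bracket [-2.125, -2.09375]

-2.09375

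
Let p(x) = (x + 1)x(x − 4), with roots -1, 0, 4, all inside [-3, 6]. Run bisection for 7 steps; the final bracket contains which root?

x = 1.5 gives p = -9.375, negative; keep [1.5, 6]
x = 3.75 gives p = -4.453125, negative; keep [3.75, 6]
x = 4.875 gives p = 25.060547, positive; keep [3.75, 4.875]
x = 4.3125 gives p = 7.1594, positive; keep [3.75, 4.3125]
x = 4.03125 gives p = 0.6338, positive; keep [3.75, 4.03125]
x = 3.890625 gives p = -2.0811, negative; keep [3.890625, 4.03125]
x = 3.9609375 gives p = -0.7676, negative; keep [3.9609375, 4.03125]

4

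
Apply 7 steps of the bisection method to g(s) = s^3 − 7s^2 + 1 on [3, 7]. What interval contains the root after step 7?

[6.96875, 7]

g(5) = -49 < 0, so the root lies in [5, 7]
g(6) = -35 < 0, so the root lies in [6, 7]
g(6.5) = -20.125 < 0, so the root lies in [6.5, 7]
g(6.75) = -10.3906 < 0, so the root lies in [6.75, 7]
g(6.875) = -4.9082 < 0, so the root lies in [6.875, 7]
g(6.9375) = -2.0081 < 0, so the root lies in [6.9375, 7]
g(6.96875) = -0.5176 < 0, so the root lies in [6.96875, 7]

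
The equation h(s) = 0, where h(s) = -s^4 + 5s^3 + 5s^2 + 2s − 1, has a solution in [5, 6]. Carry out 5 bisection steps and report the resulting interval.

m = 5.5, h(m) = 78.0625 (+); new bracket [5.5, 6]
m = 5.75, h(m) = 33.230469 (+); new bracket [5.75, 6]
m = 5.875, h(m) = 5.89624 (+); new bracket [5.875, 6]
m = 5.9375, h(m) = -9.093 (−); new bracket [5.875, 5.9375]
m = 5.90625, h(m) = -1.4854 (−); new bracket [5.875, 5.90625]

[5.875, 5.90625]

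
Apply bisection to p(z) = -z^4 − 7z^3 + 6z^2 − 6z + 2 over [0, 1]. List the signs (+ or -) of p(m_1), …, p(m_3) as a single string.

-++

midpoint 0.5: p = -0.4375 < 0 → [0, 0.5]
midpoint 0.25: p = 0.761719 > 0 → [0.25, 0.5]
midpoint 0.375: p = 0.204834 > 0 → [0.375, 0.5]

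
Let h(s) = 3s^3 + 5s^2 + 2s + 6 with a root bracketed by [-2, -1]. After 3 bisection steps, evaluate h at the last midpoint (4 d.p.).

m = -1.5, h(m) = 4.125 (+); new bracket [-2, -1.5]
m = -1.75, h(m) = 1.734375 (+); new bracket [-2, -1.75]
m = -1.875, h(m) = 0.052734 (+); new bracket [-2, -1.875]

0.0527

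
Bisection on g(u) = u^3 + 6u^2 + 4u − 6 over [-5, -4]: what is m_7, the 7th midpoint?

g(-4.5) = 6.375 > 0, so the root lies in [-5, -4.5]
g(-4.75) = 3.203125 > 0, so the root lies in [-5, -4.75]
g(-4.875) = 1.236328 > 0, so the root lies in [-5, -4.875]
g(-4.9375) = 0.1526 > 0, so the root lies in [-5, -4.9375]
g(-4.96875) = -0.415 < 0, so the root lies in [-4.96875, -4.9375]
g(-4.953125) = -0.129 < 0, so the root lies in [-4.953125, -4.9375]
g(-4.9453125) = 0.0123 > 0, so the root lies in [-4.953125, -4.9453125]

-4.9453125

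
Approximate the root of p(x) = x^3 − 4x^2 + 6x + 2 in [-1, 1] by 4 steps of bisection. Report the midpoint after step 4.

-0.375

x = 0 gives p = 2, positive; keep [-1, 0]
x = -0.5 gives p = -2.125, negative; keep [-0.5, 0]
x = -0.25 gives p = 0.234375, positive; keep [-0.5, -0.25]
x = -0.375 gives p = -0.8652, negative; keep [-0.375, -0.25]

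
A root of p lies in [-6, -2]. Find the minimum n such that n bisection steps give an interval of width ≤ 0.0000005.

Width after n steps is 4/2^n. Need 2^n ≥ 4/0.0000005 = 8000000.
2^22 = 4194304 < 8000000 ≤ 2^23 = 8388608, so n = 23.

23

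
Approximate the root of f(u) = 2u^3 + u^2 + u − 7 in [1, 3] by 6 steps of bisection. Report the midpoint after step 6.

m = 2, f(m) = 15 (+); new bracket [1, 2]
m = 1.5, f(m) = 3.5 (+); new bracket [1, 1.5]
m = 1.25, f(m) = -0.28125 (−); new bracket [1.25, 1.5]
m = 1.375, f(m) = 1.4648 (+); new bracket [1.25, 1.375]
m = 1.3125, f(m) = 0.5571 (+); new bracket [1.25, 1.3125]
m = 1.28125, f(m) = 0.1295 (+); new bracket [1.25, 1.28125]

1.28125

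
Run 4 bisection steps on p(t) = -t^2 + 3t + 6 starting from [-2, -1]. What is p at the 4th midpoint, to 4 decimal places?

0.3398

p(-1.5) = -0.75 < 0, so the root lies in [-1.5, -1]
p(-1.25) = 0.6875 > 0, so the root lies in [-1.5, -1.25]
p(-1.375) = -0.015625 < 0, so the root lies in [-1.375, -1.25]
p(-1.3125) = 0.3398 > 0, so the root lies in [-1.375, -1.3125]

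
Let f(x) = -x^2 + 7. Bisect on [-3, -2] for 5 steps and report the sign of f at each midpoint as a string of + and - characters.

+-+--

m = -2.5, f(m) = 0.75 (+); new bracket [-3, -2.5]
m = -2.75, f(m) = -0.5625 (−); new bracket [-2.75, -2.5]
m = -2.625, f(m) = 0.109375 (+); new bracket [-2.75, -2.625]
m = -2.6875, f(m) = -0.2227 (−); new bracket [-2.6875, -2.625]
m = -2.65625, f(m) = -0.0557 (−); new bracket [-2.65625, -2.625]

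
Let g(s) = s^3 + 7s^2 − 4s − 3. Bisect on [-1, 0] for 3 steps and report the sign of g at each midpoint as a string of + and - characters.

g(-0.5) = 0.625 > 0, so the root lies in [-0.5, 0]
g(-0.25) = -1.578125 < 0, so the root lies in [-0.5, -0.25]
g(-0.375) = -0.568359 < 0, so the root lies in [-0.5, -0.375]

+--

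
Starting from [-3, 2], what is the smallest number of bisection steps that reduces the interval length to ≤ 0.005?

10

Width after n steps is 5/2^n. Need 2^n ≥ 5/0.005 = 1000.
2^9 = 512 < 1000 ≤ 2^10 = 1024, so n = 10.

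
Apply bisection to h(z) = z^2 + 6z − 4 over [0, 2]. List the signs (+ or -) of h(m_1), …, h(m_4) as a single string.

+-++

m = 1, h(m) = 3 (+); new bracket [0, 1]
m = 0.5, h(m) = -0.75 (−); new bracket [0.5, 1]
m = 0.75, h(m) = 1.0625 (+); new bracket [0.5, 0.75]
m = 0.625, h(m) = 0.1406 (+); new bracket [0.5, 0.625]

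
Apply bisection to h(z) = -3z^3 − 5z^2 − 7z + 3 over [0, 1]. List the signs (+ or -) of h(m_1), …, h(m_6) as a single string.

m = 0.5, h(m) = -2.125 (−); new bracket [0, 0.5]
m = 0.25, h(m) = 0.890625 (+); new bracket [0.25, 0.5]
m = 0.375, h(m) = -0.486328 (−); new bracket [0.25, 0.375]
m = 0.3125, h(m) = 0.2327 (+); new bracket [0.3125, 0.375]
m = 0.34375, h(m) = -0.1189 (−); new bracket [0.3125, 0.34375]
m = 0.328125, h(m) = 0.0588 (+); new bracket [0.328125, 0.34375]

-+-+-+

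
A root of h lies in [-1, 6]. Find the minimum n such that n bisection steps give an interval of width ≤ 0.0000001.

27

Width after n steps is 7/2^n. Need 2^n ≥ 7/0.0000001 = 70000000.
2^26 = 67108864 < 70000000 ≤ 2^27 = 134217728, so n = 27.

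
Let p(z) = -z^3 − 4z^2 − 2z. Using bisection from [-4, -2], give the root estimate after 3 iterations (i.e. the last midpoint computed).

-3.25

midpoint -3: p = -3 < 0 → [-4, -3]
midpoint -3.5: p = 0.875 > 0 → [-3.5, -3]
midpoint -3.25: p = -1.421875 < 0 → [-3.5, -3.25]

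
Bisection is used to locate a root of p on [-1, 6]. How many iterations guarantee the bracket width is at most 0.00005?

Width after n steps is 7/2^n. Need 2^n ≥ 7/0.00005 = 140000.
2^17 = 131072 < 140000 ≤ 2^18 = 262144, so n = 18.

18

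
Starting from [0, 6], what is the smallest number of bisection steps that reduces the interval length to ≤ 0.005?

Width after n steps is 6/2^n. Need 2^n ≥ 6/0.005 = 1200.
2^10 = 1024 < 1200 ≤ 2^11 = 2048, so n = 11.

11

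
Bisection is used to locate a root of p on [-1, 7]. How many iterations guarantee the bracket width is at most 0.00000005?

28

Width after n steps is 8/2^n. Need 2^n ≥ 8/0.00000005 = 160000000.
2^27 = 134217728 < 160000000 ≤ 2^28 = 268435456, so n = 28.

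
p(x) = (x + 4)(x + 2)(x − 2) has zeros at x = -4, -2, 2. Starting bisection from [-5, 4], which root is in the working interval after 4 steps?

p(-0.5) = -13.125 < 0, so the root lies in [-0.5, 4]
p(1.75) = -5.390625 < 0, so the root lies in [1.75, 4]
p(2.875) = 29.326172 > 0, so the root lies in [1.75, 2.875]
p(2.3125) = 8.5071 > 0, so the root lies in [1.75, 2.3125]

2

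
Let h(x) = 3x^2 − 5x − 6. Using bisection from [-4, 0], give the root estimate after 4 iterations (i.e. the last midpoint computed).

m = -2, h(m) = 16 (+); new bracket [-2, 0]
m = -1, h(m) = 2 (+); new bracket [-1, 0]
m = -0.5, h(m) = -2.75 (−); new bracket [-1, -0.5]
m = -0.75, h(m) = -0.5625 (−); new bracket [-1, -0.75]

-0.75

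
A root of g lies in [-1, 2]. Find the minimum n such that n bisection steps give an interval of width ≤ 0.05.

6

Width after n steps is 3/2^n. Need 2^n ≥ 3/0.05 = 60.
2^5 = 32 < 60 ≤ 2^6 = 64, so n = 6.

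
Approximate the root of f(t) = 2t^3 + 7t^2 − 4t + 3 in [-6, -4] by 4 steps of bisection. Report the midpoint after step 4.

-4.125

t = -5 gives f = -52, negative; keep [-5, -4]
t = -4.5 gives f = -19.5, negative; keep [-4.5, -4]
t = -4.25 gives f = -7.09375, negative; keep [-4.25, -4]
t = -4.125 gives f = -1.7695, negative; keep [-4.125, -4]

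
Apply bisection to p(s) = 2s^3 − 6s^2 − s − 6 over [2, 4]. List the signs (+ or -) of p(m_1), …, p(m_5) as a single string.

p(3) = -9 < 0, so the root lies in [3, 4]
p(3.5) = 2.75 > 0, so the root lies in [3, 3.5]
p(3.25) = -3.96875 < 0, so the root lies in [3.25, 3.5]
p(3.375) = -0.832 < 0, so the root lies in [3.375, 3.5]
p(3.4375) = 0.9019 > 0, so the root lies in [3.375, 3.4375]

-+--+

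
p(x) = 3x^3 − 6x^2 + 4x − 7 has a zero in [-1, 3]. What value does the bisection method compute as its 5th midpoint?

x = 1 gives p = -6, negative; keep [1, 3]
x = 2 gives p = 1, positive; keep [1, 2]
x = 1.5 gives p = -4.375, negative; keep [1.5, 2]
x = 1.75 gives p = -2.2969, negative; keep [1.75, 2]
x = 1.875 gives p = -0.8184, negative; keep [1.875, 2]

1.875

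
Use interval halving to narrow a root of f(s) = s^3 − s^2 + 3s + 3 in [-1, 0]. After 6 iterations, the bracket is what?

s = -0.5 gives f = 1.125, positive; keep [-1, -0.5]
s = -0.75 gives f = -0.234375, negative; keep [-0.75, -0.5]
s = -0.625 gives f = 0.490234, positive; keep [-0.75, -0.625]
s = -0.6875 gives f = 0.1399, positive; keep [-0.75, -0.6875]
s = -0.71875 gives f = -0.0442, negative; keep [-0.71875, -0.6875]
s = -0.703125 gives f = 0.0486, positive; keep [-0.71875, -0.703125]

[-0.71875, -0.703125]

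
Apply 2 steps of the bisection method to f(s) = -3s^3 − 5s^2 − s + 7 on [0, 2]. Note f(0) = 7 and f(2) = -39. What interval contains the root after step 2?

[0.5, 1]

s = 1 gives f = -2, negative; keep [0, 1]
s = 0.5 gives f = 4.875, positive; keep [0.5, 1]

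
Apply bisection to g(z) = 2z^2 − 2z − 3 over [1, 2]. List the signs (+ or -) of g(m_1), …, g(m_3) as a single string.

m = 1.5, g(m) = -1.5 (−); new bracket [1.5, 2]
m = 1.75, g(m) = -0.375 (−); new bracket [1.75, 2]
m = 1.875, g(m) = 0.28125 (+); new bracket [1.75, 1.875]

--+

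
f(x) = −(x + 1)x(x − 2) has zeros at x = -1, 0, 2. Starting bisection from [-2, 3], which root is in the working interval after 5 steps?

2

f(0.5) = 1.125 > 0, so the root lies in [0.5, 3]
f(1.75) = 1.203125 > 0, so the root lies in [1.75, 3]
f(2.375) = -3.005859 < 0, so the root lies in [1.75, 2.375]
f(2.0625) = -0.3948 < 0, so the root lies in [1.75, 2.0625]
f(1.90625) = 0.5194 > 0, so the root lies in [1.90625, 2.0625]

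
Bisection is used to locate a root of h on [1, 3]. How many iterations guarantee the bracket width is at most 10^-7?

25

Width after n steps is 2/2^n. Need 2^n ≥ 2/10^-7 = 20000000.
2^24 = 16777216 < 20000000 ≤ 2^25 = 33554432, so n = 25.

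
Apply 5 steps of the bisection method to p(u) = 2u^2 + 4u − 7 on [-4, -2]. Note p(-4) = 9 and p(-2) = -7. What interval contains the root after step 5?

[-3.125, -3.0625]

p(-3) = -1 < 0, so the root lies in [-4, -3]
p(-3.5) = 3.5 > 0, so the root lies in [-3.5, -3]
p(-3.25) = 1.125 > 0, so the root lies in [-3.25, -3]
p(-3.125) = 0.0312 > 0, so the root lies in [-3.125, -3]
p(-3.0625) = -0.4922 < 0, so the root lies in [-3.125, -3.0625]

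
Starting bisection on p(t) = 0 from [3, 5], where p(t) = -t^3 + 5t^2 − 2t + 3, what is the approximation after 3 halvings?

m = 4, p(m) = 11 (+); new bracket [4, 5]
m = 4.5, p(m) = 4.125 (+); new bracket [4.5, 5]
m = 4.75, p(m) = -0.859375 (−); new bracket [4.5, 4.75]

4.75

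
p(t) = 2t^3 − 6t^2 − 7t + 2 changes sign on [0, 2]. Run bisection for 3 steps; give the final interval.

t = 1 gives p = -9, negative; keep [0, 1]
t = 0.5 gives p = -2.75, negative; keep [0, 0.5]
t = 0.25 gives p = -0.09375, negative; keep [0, 0.25]

[0, 0.25]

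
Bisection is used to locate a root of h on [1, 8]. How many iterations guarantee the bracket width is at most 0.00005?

18

Width after n steps is 7/2^n. Need 2^n ≥ 7/0.00005 = 140000.
2^17 = 131072 < 140000 ≤ 2^18 = 262144, so n = 18.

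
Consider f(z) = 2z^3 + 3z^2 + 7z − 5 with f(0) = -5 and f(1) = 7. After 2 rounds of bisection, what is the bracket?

[0.5, 0.75]

midpoint 0.5: f = -0.5 < 0 → [0.5, 1]
midpoint 0.75: f = 2.78125 > 0 → [0.5, 0.75]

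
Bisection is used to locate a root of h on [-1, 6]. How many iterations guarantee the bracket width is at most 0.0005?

14

Width after n steps is 7/2^n. Need 2^n ≥ 7/0.0005 = 14000.
2^13 = 8192 < 14000 ≤ 2^14 = 16384, so n = 14.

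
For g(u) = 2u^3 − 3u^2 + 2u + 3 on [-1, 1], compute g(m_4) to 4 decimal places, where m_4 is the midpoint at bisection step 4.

midpoint 0: g = 3 > 0 → [-1, 0]
midpoint -0.5: g = 1 > 0 → [-1, -0.5]
midpoint -0.75: g = -1.03125 < 0 → [-0.75, -0.5]
midpoint -0.625: g = 0.0898 > 0 → [-0.75, -0.625]

0.0898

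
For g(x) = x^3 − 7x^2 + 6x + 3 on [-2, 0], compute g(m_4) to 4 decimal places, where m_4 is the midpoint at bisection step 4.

-0.2871

midpoint -1: g = -11 < 0 → [-1, 0]
midpoint -0.5: g = -1.875 < 0 → [-0.5, 0]
midpoint -0.25: g = 1.046875 > 0 → [-0.5, -0.25]
midpoint -0.375: g = -0.2871 < 0 → [-0.375, -0.25]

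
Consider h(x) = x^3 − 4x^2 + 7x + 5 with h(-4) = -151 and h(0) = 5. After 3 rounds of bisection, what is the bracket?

h(-2) = -33 < 0, so the root lies in [-2, 0]
h(-1) = -7 < 0, so the root lies in [-1, 0]
h(-0.5) = 0.375 > 0, so the root lies in [-1, -0.5]

[-1, -0.5]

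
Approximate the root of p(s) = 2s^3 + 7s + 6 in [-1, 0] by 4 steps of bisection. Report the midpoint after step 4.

s = -0.5 gives p = 2.25, positive; keep [-1, -0.5]
s = -0.75 gives p = -0.09375, negative; keep [-0.75, -0.5]
s = -0.625 gives p = 1.136719, positive; keep [-0.75, -0.625]
s = -0.6875 gives p = 0.5376, positive; keep [-0.75, -0.6875]

-0.6875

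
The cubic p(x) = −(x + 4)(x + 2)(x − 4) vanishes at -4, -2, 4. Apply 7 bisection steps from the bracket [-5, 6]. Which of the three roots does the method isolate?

m = 0.5, p(m) = 39.375 (+); new bracket [0.5, 6]
m = 3.25, p(m) = 28.546875 (+); new bracket [3.25, 6]
m = 4.625, p(m) = -35.712891 (−); new bracket [3.25, 4.625]
m = 3.9375, p(m) = 2.9456 (+); new bracket [3.9375, 4.625]
m = 4.28125, p(m) = -14.6297 (−); new bracket [3.9375, 4.28125]
m = 4.109375, p(m) = -5.4188 (−); new bracket [3.9375, 4.109375]
m = 4.0234375, p(m) = -1.1327 (−); new bracket [3.9375, 4.0234375]

4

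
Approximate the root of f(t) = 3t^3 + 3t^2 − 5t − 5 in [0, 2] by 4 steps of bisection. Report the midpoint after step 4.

1.375

f(1) = -4 < 0, so the root lies in [1, 2]
f(1.5) = 4.375 > 0, so the root lies in [1, 1.5]
f(1.25) = -0.703125 < 0, so the root lies in [1.25, 1.5]
f(1.375) = 1.5957 > 0, so the root lies in [1.25, 1.375]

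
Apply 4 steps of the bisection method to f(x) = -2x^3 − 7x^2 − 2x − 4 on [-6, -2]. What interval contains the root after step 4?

x = -4 gives f = 20, positive; keep [-4, -2]
x = -3 gives f = -7, negative; keep [-4, -3]
x = -3.5 gives f = 3, positive; keep [-3.5, -3]
x = -3.25 gives f = -2.7812, negative; keep [-3.5, -3.25]

[-3.5, -3.25]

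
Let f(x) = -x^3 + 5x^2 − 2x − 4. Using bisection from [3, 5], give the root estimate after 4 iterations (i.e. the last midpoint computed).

4.375

m = 4, f(m) = 4 (+); new bracket [4, 5]
m = 4.5, f(m) = -2.875 (−); new bracket [4, 4.5]
m = 4.25, f(m) = 1.046875 (+); new bracket [4.25, 4.5]
m = 4.375, f(m) = -0.7871 (−); new bracket [4.25, 4.375]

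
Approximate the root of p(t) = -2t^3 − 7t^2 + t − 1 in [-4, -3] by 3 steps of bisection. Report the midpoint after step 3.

midpoint -3.5: p = -4.5 < 0 → [-4, -3.5]
midpoint -3.75: p = 2.28125 > 0 → [-3.75, -3.5]
midpoint -3.625: p = -1.339844 < 0 → [-3.75, -3.625]

-3.625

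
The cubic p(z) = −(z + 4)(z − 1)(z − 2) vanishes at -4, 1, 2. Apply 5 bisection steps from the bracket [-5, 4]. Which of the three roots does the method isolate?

-4

p(-0.5) = -13.125 < 0, so the root lies in [-5, -0.5]
p(-2.75) = -22.265625 < 0, so the root lies in [-5, -2.75]
p(-3.875) = -3.580078 < 0, so the root lies in [-5, -3.875]
p(-4.4375) = 15.3142 > 0, so the root lies in [-4.4375, -3.875]
p(-4.15625) = 4.9599 > 0, so the root lies in [-4.15625, -3.875]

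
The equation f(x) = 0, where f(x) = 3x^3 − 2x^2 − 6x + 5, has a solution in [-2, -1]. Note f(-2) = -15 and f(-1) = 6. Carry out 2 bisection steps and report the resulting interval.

[-1.5, -1.25]

midpoint -1.5: f = -0.625 < 0 → [-1.5, -1]
midpoint -1.25: f = 3.515625 > 0 → [-1.5, -1.25]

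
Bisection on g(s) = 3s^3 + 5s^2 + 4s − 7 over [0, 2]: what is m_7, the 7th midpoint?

0.734375

s = 1 gives g = 5, positive; keep [0, 1]
s = 0.5 gives g = -3.375, negative; keep [0.5, 1]
s = 0.75 gives g = 0.078125, positive; keep [0.5, 0.75]
s = 0.625 gives g = -1.8145, negative; keep [0.625, 0.75]
s = 0.6875 gives g = -0.9119, negative; keep [0.6875, 0.75]
s = 0.71875 gives g = -0.4281, negative; keep [0.71875, 0.75]
s = 0.734375 gives g = -0.1778, negative; keep [0.734375, 0.75]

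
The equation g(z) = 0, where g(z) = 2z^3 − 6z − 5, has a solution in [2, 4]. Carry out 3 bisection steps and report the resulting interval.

[2, 2.25]

z = 3 gives g = 31, positive; keep [2, 3]
z = 2.5 gives g = 11.25, positive; keep [2, 2.5]
z = 2.25 gives g = 4.28125, positive; keep [2, 2.25]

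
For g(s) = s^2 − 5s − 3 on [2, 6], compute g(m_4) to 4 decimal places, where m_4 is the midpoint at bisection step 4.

g(4) = -7 < 0, so the root lies in [4, 6]
g(5) = -3 < 0, so the root lies in [5, 6]
g(5.5) = -0.25 < 0, so the root lies in [5.5, 6]
g(5.75) = 1.3125 > 0, so the root lies in [5.5, 5.75]

1.3125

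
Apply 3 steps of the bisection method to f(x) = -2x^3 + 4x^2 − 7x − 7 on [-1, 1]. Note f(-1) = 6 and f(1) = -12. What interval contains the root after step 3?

[-0.75, -0.5]

midpoint 0: f = -7 < 0 → [-1, 0]
midpoint -0.5: f = -2.25 < 0 → [-1, -0.5]
midpoint -0.75: f = 1.34375 > 0 → [-0.75, -0.5]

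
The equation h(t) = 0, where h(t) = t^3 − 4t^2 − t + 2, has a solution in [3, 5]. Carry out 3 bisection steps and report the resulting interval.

m = 4, h(m) = -2 (−); new bracket [4, 5]
m = 4.5, h(m) = 7.625 (+); new bracket [4, 4.5]
m = 4.25, h(m) = 2.265625 (+); new bracket [4, 4.25]

[4, 4.25]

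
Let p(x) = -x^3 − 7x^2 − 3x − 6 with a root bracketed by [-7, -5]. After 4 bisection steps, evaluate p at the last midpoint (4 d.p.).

-2.5840

midpoint -6: p = -24 < 0 → [-7, -6]
midpoint -6.5: p = -7.625 < 0 → [-7, -6.5]
midpoint -6.75: p = 2.859375 > 0 → [-6.75, -6.5]
midpoint -6.625: p = -2.584 < 0 → [-6.75, -6.625]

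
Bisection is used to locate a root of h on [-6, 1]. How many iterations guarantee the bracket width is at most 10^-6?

23

Width after n steps is 7/2^n. Need 2^n ≥ 7/10^-6 = 7000000.
2^22 = 4194304 < 7000000 ≤ 2^23 = 8388608, so n = 23.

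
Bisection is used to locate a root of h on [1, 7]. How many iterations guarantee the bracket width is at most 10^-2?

10

Width after n steps is 6/2^n. Need 2^n ≥ 6/10^-2 = 600.
2^9 = 512 < 600 ≤ 2^10 = 1024, so n = 10.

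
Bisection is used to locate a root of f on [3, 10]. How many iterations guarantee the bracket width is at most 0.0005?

Width after n steps is 7/2^n. Need 2^n ≥ 7/0.0005 = 14000.
2^13 = 8192 < 14000 ≤ 2^14 = 16384, so n = 14.

14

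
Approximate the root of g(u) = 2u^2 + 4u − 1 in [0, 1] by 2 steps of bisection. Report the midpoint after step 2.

m = 0.5, g(m) = 1.5 (+); new bracket [0, 0.5]
m = 0.25, g(m) = 0.125 (+); new bracket [0, 0.25]

0.25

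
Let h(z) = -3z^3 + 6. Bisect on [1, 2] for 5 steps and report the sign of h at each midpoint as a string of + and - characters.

h(1.5) = -4.125 < 0, so the root lies in [1, 1.5]
h(1.25) = 0.140625 > 0, so the root lies in [1.25, 1.5]
h(1.375) = -1.798828 < 0, so the root lies in [1.25, 1.375]
h(1.3125) = -0.783 < 0, so the root lies in [1.25, 1.3125]
h(1.28125) = -0.3099 < 0, so the root lies in [1.25, 1.28125]

-+---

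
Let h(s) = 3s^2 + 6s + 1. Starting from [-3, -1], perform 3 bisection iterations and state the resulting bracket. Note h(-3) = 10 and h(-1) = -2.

m = -2, h(m) = 1 (+); new bracket [-2, -1]
m = -1.5, h(m) = -1.25 (−); new bracket [-2, -1.5]
m = -1.75, h(m) = -0.3125 (−); new bracket [-2, -1.75]

[-2, -1.75]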